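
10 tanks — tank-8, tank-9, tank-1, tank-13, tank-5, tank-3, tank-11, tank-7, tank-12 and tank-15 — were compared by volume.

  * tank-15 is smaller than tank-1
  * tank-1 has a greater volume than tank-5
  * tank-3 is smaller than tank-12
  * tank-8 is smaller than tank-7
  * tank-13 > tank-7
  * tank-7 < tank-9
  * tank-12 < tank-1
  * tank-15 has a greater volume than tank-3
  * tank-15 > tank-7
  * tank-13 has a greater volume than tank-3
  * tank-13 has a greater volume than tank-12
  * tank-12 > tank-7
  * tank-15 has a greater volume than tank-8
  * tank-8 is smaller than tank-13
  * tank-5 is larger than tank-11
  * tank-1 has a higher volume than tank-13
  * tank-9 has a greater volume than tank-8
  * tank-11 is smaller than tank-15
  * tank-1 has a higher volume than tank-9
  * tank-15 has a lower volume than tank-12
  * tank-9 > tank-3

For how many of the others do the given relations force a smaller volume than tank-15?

4

Directly below tank-15: tank-8, tank-11, tank-3, tank-7.
No other element is forced below tank-15 by the given relations, so the count is 4.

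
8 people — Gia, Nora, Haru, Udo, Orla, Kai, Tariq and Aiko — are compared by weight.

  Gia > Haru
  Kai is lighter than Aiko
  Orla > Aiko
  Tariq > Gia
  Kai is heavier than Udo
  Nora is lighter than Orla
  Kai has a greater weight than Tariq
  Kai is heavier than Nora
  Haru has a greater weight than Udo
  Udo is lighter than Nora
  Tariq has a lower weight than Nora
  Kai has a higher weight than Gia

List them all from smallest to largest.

Udo < Haru < Gia < Tariq < Nora < Kai < Aiko < Orla

Nothing is placed below Udo, so it is least; from there Udo < Haru; Haru < Gia; Gia < Tariq; Tariq < Nora; Nora < Kai; Kai < Aiko; Aiko < Orla, each given directly.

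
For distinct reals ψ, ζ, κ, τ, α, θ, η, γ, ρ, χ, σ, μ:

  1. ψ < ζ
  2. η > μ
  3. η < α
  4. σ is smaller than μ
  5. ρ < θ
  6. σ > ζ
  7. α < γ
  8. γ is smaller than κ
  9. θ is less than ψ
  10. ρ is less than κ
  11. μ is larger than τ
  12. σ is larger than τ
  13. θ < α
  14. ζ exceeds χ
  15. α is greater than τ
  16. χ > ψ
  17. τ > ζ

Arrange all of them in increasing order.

The consecutive links are each given: ρ < θ; θ < ψ; ψ < χ; χ < ζ; ζ < τ; τ < σ; σ < μ; μ < η; η < α; α < γ; γ < κ.

ρ < θ < ψ < χ < ζ < τ < σ < μ < η < α < γ < κ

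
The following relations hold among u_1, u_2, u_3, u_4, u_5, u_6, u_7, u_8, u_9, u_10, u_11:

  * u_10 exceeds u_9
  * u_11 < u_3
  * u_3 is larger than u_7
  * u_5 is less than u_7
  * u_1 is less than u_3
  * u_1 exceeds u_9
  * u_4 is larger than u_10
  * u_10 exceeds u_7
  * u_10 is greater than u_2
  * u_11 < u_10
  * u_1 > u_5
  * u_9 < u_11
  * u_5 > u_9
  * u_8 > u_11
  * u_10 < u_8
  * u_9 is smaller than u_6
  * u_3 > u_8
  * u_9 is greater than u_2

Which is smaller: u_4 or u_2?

u_2

Chaining the given relations: u_2 < u_9 < u_5 < u_7 < u_10 < u_4.
So u_2 < u_4; u_2 is the smaller of the two.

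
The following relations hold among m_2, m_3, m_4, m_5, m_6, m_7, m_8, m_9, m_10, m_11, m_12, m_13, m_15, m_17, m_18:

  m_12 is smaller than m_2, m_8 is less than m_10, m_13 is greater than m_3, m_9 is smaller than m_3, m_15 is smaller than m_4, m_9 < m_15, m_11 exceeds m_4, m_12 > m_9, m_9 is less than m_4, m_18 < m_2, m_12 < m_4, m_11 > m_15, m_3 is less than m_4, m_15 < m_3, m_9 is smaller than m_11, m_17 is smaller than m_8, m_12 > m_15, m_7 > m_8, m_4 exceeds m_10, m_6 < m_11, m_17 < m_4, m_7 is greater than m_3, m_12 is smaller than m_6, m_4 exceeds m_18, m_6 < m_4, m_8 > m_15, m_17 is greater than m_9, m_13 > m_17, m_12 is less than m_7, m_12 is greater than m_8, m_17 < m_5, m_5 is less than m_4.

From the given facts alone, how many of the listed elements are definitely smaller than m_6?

Directly below m_6: m_12.
One step further: m_9, m_15, m_8 (4 so far).
One step further: m_17 (5 so far).
No other element is forced below m_6 by the given relations, so the count is 5.

5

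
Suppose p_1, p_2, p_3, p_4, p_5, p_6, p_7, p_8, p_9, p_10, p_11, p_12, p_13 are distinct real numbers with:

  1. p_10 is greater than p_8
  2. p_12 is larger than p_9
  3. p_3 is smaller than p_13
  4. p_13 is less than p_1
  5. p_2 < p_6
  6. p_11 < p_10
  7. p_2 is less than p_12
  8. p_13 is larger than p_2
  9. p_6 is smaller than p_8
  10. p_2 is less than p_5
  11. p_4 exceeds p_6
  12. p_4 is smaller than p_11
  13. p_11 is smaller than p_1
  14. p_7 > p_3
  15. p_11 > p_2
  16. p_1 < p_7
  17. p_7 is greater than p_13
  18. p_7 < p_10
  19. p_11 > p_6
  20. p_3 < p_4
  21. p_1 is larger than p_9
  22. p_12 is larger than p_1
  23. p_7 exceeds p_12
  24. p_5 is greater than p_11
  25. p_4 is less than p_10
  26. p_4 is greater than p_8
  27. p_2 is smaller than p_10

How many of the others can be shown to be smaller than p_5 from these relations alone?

6

The elements the relations force below p_5 are p_2, p_6, p_3, p_8, p_4, p_11 — no chain reaches any other.
That is 6.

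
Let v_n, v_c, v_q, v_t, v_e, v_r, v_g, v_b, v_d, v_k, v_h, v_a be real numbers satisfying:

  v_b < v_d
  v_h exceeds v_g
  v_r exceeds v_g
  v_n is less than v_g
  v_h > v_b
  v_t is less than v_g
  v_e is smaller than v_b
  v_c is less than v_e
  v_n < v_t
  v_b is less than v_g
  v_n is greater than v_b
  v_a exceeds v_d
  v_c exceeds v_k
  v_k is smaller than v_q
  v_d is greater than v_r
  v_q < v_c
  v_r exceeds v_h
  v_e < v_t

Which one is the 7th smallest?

v_t

Piecing the relations together gives one ordering: v_k < v_q < v_c < v_e < v_b < v_n < v_t < v_g < v_h < v_r < v_d < v_a.
Counting 7 from the smallest end gives v_t.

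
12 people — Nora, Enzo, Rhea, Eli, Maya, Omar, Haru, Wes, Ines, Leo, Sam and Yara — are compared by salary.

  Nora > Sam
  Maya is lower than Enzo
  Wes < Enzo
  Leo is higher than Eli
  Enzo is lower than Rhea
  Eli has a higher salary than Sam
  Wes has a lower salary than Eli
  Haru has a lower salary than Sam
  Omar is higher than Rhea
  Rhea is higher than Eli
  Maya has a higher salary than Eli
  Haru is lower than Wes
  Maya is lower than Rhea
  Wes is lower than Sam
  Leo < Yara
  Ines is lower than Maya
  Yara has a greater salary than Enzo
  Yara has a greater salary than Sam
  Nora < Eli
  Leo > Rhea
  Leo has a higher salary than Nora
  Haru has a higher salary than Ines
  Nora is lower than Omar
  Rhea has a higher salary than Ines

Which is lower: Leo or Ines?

Ines

Ines < Haru and Haru < Sam give Ines < Sam.
Then Sam < Nora extends the chain to Nora.
Then Nora < Eli extends the chain to Eli.
With Eli < Maya: Ines < Haru < Sam < Nora < Eli < Maya.
Then Maya < Enzo extends the chain to Enzo.
Then Enzo < Rhea extends the chain to Rhea.
Then Rhea < Leo extends the chain to Leo.
So Ines < Leo; Ines is the lower of the two.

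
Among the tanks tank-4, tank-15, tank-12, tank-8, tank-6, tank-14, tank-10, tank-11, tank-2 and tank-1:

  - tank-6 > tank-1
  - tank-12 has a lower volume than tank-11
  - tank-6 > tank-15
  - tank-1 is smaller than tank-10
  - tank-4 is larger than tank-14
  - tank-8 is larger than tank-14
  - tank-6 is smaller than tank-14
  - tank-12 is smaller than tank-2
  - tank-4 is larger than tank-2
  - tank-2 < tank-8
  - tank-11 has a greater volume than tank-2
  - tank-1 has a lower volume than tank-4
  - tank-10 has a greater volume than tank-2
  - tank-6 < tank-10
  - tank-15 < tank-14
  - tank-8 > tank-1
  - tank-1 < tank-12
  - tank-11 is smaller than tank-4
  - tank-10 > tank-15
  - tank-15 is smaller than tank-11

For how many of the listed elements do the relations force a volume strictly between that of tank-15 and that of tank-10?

1

The relations place tank-15 below tank-10. An element lies strictly between them when it is forced above tank-15 and also forced below tank-10.
Above tank-15: {tank-6, tank-11, tank-14, tank-4, tank-8}. Below tank-10: {tank-1, tank-6, tank-12, tank-2}.
Intersection: {tank-6} — 1.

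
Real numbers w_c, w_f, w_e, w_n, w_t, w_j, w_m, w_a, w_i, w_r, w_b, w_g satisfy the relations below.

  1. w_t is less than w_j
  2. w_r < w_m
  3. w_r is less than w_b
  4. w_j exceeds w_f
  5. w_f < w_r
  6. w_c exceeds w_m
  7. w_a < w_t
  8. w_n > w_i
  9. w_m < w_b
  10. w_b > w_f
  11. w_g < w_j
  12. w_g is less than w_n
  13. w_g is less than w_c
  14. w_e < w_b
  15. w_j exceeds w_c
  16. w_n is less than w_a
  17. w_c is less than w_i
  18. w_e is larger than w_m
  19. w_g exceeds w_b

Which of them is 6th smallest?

Piecing the relations together gives one ordering: w_f < w_r < w_m < w_e < w_b < w_g < w_c < w_i < w_n < w_a < w_t < w_j.
The 6th smallest is w_g.

w_g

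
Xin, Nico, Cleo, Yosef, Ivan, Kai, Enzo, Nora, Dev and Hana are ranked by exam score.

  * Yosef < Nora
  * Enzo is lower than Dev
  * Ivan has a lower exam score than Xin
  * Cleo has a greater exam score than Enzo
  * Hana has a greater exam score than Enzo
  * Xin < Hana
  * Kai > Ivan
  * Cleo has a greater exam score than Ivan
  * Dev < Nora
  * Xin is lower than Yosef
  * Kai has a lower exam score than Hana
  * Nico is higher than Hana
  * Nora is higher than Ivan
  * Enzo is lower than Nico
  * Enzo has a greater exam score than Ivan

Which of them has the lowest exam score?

Ivan

Kai is not least since Ivan < Kai; Xin is not least since Ivan < Xin; Enzo is not least since Ivan < Enzo; Yosef is not least since Xin < Yosef; Dev is not least since Enzo < Dev; Hana is not least since Xin < Hana; Cleo is not least since Ivan < Cleo; Nico is not least since Enzo < Nico; Nora is not least since Yosef < Nora.
Only Ivan has nothing below it, so Ivan is the lowest exam score.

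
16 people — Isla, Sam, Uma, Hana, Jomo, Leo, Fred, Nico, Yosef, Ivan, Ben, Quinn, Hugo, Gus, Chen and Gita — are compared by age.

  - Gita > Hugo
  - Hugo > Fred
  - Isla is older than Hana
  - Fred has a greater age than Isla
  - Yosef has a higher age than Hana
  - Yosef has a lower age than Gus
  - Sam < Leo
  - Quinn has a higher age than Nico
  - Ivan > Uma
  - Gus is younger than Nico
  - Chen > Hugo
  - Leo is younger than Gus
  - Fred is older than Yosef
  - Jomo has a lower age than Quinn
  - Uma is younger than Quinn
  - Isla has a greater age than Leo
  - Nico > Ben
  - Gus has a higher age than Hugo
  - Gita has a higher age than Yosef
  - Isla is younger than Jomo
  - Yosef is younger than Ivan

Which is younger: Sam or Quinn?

The relevant relations are Sam < Leo; Leo < Isla; Isla < Fred; Fred < Hugo; Hugo < Gus; Gus < Nico; Nico < Quinn.
Together: Sam < Leo < Isla < Fred < Hugo < Gus < Nico < Quinn.
So Sam < Quinn; Sam is the younger of the two.

Sam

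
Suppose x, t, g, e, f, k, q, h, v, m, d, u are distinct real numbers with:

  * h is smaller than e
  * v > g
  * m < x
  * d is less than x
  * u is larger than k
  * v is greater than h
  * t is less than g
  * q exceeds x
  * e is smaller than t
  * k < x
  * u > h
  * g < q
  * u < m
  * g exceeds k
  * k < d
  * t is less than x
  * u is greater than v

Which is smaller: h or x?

h

Chaining the given relations: h < e < t < g < v < u < m < x.
So h < x; h is the smaller of the two.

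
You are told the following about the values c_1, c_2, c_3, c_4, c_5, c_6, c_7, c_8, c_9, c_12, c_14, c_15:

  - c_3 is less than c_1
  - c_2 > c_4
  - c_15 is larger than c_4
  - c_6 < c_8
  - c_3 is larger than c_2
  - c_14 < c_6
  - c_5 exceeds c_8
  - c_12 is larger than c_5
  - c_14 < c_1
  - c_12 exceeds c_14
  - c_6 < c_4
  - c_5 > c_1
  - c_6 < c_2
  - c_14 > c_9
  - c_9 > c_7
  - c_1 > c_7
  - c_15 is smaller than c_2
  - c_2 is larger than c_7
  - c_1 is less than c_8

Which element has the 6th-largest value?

Piecing the relations together gives one ordering: c_7 < c_9 < c_14 < c_6 < c_4 < c_15 < c_2 < c_3 < c_1 < c_8 < c_5 < c_12.
The 6th largest is c_2.

c_2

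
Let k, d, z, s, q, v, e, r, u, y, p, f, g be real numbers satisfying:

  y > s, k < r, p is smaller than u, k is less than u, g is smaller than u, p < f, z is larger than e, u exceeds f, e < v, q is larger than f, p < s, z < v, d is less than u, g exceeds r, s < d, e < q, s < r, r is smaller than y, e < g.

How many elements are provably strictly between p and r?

The relations place p below r. An element lies strictly between them when it is forced above p and also forced below r.
Above p: {s, f, d, g, y, u, q}. Below r: {s, k}.
Intersection: {s} — 1.

1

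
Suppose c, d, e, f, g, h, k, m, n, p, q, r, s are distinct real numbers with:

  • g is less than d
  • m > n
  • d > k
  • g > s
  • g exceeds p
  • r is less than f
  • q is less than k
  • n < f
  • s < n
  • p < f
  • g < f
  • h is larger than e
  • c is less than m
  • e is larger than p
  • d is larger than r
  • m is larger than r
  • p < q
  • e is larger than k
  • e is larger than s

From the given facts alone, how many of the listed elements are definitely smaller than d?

Directly below d: g, r, k.
One step further: p, q, s (6 so far).
No other element is forced below d by the given relations, so the count is 6.

6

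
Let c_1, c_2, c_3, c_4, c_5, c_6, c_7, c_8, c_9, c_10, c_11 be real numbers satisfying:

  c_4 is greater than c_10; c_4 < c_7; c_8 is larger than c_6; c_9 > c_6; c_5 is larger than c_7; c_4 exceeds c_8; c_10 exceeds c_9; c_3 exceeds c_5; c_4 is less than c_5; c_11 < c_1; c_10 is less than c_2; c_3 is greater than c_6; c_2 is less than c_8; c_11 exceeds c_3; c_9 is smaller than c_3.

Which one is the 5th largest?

The consecutive relations fix a unique order: c_6 < c_9 < c_10 < c_2 < c_8 < c_4 < c_7 < c_5 < c_3 < c_11 < c_1.
The 5th largest is c_7.

c_7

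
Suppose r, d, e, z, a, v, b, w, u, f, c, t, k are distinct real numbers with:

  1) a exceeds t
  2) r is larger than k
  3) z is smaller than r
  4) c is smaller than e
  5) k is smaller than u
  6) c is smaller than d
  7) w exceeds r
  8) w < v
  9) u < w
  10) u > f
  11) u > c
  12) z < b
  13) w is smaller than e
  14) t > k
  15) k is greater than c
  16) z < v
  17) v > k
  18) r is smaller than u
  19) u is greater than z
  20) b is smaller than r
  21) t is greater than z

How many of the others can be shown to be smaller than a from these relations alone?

4

Directly below a: t.
One step further: z, k (3 so far).
One step further: c (4 so far).
Nothing else is reachable below a; 4 in all.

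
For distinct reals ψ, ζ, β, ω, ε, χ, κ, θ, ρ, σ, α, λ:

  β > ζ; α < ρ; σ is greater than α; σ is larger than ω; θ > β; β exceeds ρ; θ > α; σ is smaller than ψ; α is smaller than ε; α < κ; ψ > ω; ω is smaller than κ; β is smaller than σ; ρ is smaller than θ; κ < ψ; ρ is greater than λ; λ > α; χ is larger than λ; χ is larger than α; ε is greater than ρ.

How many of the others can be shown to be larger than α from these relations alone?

Directly above α: λ, ρ, χ, ε, κ, σ, θ.
One step further: β, ψ (9 so far).
Nothing else is reachable above α; 9 in all.

9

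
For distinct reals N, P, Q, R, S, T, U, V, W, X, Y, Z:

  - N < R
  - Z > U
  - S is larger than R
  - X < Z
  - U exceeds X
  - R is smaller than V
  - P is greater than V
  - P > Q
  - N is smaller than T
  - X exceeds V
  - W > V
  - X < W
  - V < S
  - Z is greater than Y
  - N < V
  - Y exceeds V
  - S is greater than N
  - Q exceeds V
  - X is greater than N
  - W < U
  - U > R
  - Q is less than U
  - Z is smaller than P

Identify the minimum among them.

R is not least since N < R; V is not least since N < V; X is not least since N < X; Y is not least since V < Y; Q is not least since V < Q; W is not least since X < W; S is not least since N < S; T is not least since N < T; U is not least since R < U; Z is not least since X < Z; P is not least since V < P.
Only N has nothing below it, so N is the minimum.

N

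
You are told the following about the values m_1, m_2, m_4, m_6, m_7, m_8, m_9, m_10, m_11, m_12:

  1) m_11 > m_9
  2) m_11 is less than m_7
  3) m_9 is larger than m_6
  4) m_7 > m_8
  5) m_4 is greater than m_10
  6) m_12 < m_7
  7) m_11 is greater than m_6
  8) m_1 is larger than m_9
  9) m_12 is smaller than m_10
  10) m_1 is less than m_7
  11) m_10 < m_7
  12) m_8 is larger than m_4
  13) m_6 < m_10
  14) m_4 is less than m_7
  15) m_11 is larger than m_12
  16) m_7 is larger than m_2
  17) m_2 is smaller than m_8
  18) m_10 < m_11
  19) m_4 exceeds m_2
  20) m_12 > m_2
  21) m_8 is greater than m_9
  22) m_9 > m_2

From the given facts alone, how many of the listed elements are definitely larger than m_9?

4

The elements the relations force above m_9 are m_1, m_11, m_8, m_7 — no chain reaches any other.
That is 4.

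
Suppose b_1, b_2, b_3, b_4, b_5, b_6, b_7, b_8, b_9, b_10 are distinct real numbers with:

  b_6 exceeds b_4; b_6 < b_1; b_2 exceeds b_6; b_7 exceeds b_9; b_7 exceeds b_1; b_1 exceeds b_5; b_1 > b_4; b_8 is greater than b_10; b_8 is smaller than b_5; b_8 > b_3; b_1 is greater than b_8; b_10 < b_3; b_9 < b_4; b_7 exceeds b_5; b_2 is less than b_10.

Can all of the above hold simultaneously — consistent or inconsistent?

consistent

Every relation is compatible with b_9 < b_4 < b_6 < b_2 < b_10 < b_3 < b_8 < b_5 < b_1 < b_7; the set is consistent.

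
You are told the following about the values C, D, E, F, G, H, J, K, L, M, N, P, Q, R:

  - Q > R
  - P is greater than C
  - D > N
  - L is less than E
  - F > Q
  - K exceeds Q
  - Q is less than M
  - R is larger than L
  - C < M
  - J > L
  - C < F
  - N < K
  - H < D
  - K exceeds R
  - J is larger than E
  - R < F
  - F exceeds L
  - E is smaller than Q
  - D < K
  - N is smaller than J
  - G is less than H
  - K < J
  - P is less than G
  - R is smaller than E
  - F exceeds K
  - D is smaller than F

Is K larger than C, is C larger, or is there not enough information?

K

Link the given pairs in sequence: C < P; P < G; G < H; H < D; D < K.
Chaining these gives C < P < G < H < D < K.
So K is larger.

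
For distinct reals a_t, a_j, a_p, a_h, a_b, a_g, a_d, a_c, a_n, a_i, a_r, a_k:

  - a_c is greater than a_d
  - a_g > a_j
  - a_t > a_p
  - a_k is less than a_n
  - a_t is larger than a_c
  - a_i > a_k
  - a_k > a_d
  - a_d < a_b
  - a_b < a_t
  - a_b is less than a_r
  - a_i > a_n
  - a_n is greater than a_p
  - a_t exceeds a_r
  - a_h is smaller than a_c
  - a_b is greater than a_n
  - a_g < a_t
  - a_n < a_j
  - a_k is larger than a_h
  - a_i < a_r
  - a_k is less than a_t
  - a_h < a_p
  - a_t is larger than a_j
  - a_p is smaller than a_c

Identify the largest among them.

a_t

Chaining downward from a_t: directly below it, a_p, a_k, a_b, a_r, a_j, a_c, a_g; then a_d, a_h, a_n, a_i.
That covers every other element, and nothing is given above a_t, so a_t is the largest.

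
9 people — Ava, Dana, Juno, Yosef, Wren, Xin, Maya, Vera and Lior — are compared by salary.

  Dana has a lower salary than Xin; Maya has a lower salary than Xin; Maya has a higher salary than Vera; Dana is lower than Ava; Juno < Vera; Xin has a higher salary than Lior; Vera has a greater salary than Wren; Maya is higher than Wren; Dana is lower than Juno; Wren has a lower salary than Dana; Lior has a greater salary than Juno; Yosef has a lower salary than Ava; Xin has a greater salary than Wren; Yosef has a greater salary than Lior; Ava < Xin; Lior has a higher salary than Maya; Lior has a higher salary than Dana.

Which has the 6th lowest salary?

Chaining the given pairs: Wren < Dana < Juno < Vera < Maya < Lior < Yosef < Ava < Xin.
Counting 6 from the smallest end gives Lior.

Lior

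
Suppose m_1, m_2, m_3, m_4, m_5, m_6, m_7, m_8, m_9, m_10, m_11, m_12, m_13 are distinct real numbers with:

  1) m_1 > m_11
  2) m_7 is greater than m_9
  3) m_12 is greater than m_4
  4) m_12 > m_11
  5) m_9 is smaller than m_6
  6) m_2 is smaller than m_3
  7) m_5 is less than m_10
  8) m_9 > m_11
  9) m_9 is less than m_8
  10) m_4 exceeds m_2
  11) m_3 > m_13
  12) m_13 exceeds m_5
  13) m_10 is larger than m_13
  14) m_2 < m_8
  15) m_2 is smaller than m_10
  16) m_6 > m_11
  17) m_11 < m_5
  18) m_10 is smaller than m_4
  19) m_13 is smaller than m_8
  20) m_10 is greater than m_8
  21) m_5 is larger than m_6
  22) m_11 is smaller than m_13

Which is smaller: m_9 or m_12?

Link the given pairs in sequence: m_9 < m_6; m_6 < m_5; m_5 < m_13; m_13 < m_8; m_8 < m_10; m_10 < m_4; m_4 < m_12.
Chaining these gives m_9 < m_6 < m_5 < m_13 < m_8 < m_10 < m_4 < m_12.
So m_9 < m_12; m_9 is the smaller of the two.

m_9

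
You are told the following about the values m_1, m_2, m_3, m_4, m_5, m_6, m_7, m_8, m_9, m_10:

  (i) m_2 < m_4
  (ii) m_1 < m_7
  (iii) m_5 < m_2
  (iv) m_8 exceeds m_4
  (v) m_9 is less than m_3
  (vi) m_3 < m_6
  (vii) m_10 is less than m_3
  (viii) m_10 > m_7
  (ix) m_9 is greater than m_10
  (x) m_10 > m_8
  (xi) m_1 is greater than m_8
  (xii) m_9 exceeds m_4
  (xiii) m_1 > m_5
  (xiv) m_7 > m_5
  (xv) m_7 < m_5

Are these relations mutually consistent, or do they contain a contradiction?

inconsistent

Chaining the given relations yields m_5 < m_2 < m_4 < m_8 < m_1 < m_7, so m_5 < m_7. But one relation states m_7 < m_5. These cannot both hold.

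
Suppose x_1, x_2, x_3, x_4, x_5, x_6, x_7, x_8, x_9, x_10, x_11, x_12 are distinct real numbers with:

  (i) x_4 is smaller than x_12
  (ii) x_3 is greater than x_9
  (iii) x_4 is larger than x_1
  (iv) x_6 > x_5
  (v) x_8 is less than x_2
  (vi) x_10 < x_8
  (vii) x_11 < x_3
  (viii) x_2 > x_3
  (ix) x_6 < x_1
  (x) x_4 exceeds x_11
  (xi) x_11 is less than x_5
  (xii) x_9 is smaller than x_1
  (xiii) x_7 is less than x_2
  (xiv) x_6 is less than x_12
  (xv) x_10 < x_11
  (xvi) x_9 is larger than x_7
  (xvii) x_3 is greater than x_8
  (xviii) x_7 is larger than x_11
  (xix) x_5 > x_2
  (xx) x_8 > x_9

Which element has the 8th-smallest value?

x_5

The consecutive relations fix a unique order: x_10 < x_11 < x_7 < x_9 < x_8 < x_3 < x_2 < x_5 < x_6 < x_1 < x_4 < x_12.
The 8th smallest is x_5.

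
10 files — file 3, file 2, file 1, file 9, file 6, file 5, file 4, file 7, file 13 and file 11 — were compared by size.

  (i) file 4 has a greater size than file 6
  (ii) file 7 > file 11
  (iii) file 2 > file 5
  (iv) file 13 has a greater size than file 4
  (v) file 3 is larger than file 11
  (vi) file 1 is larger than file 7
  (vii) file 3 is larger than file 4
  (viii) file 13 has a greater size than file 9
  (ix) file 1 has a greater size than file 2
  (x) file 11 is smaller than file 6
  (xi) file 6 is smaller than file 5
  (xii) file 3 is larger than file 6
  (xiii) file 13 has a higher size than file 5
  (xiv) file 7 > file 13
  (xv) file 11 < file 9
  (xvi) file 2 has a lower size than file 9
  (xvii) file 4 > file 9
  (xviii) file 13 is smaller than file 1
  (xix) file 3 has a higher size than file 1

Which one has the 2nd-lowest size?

file 6

Piecing the relations together gives one ordering: file 11 < file 6 < file 5 < file 2 < file 9 < file 4 < file 13 < file 7 < file 1 < file 3.
The 2nd smallest is file 6.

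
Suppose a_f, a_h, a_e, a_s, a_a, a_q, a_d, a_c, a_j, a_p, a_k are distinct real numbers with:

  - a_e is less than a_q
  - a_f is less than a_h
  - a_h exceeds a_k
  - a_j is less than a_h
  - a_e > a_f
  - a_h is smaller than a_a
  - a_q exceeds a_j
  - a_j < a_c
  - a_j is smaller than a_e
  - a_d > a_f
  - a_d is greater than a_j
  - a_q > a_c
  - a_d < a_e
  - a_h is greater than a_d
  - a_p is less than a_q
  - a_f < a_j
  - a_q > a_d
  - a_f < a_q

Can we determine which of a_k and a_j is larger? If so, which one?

undetermined

Following every chain through a_j: above a_j we get a_d, a_h, a_a, a_c, a_e, a_q; below a_j we get a_f.
a_k is not reached, and no chain runs the other way from a_k to a_j.
So the given relations leave the order of a_j and a_k undetermined.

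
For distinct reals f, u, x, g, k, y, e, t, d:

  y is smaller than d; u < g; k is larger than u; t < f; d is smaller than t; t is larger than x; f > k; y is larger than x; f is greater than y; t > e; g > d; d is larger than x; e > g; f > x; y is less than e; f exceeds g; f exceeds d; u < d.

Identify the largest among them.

Chaining downward from f: directly below it, x, y, d, g, t, k; then u, e.
That covers every other element, and nothing is given above f, so f is the largest.

f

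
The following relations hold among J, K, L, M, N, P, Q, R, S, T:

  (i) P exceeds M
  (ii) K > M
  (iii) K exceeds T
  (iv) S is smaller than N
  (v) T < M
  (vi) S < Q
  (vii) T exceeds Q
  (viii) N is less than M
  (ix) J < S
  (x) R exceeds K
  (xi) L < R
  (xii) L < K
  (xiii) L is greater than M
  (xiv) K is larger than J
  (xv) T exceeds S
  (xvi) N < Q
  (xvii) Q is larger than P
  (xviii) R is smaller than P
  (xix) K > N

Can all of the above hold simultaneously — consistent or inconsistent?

inconsistent

Chaining the given relations yields Q < T < M < L < K < R < P, so Q < P. But one relation states P < Q. These cannot both hold.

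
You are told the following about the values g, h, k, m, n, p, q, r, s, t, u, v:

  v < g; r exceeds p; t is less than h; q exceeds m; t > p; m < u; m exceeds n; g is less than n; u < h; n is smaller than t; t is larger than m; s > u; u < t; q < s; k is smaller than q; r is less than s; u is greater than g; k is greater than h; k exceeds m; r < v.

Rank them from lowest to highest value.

The consecutive links are each given: p < r; r < v; v < g; g < n; n < m; m < u; u < t; t < h; h < k; k < q; q < s.

p < r < v < g < n < m < u < t < h < k < q < s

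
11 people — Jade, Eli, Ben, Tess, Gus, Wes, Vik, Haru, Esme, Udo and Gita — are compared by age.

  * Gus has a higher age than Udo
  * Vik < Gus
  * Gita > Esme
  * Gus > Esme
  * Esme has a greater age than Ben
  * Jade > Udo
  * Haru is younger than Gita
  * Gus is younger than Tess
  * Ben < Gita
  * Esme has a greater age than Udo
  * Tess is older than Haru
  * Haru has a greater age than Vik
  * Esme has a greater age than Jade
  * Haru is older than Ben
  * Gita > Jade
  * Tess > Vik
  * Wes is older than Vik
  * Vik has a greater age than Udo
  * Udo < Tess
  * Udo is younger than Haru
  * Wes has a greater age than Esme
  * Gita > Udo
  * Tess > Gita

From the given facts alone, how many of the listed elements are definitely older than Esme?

The elements the relations force above Esme are Gita, Gus, Wes, Tess — no chain reaches any other.
That is 4.

4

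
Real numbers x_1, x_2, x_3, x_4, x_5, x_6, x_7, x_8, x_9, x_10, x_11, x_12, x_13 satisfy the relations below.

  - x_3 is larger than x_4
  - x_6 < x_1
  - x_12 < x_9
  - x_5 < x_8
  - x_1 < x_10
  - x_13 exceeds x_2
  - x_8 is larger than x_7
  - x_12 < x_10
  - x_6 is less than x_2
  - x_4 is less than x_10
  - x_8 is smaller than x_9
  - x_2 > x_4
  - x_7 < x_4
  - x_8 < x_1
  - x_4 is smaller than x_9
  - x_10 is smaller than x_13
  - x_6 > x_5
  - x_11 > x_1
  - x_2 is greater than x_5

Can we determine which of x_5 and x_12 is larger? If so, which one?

undetermined

Following every chain through x_12: above x_12 we get x_10, x_13, x_9.
x_5 is not reached, and no chain runs the other way from x_5 to x_12.
So the given relations leave the order of x_12 and x_5 undetermined.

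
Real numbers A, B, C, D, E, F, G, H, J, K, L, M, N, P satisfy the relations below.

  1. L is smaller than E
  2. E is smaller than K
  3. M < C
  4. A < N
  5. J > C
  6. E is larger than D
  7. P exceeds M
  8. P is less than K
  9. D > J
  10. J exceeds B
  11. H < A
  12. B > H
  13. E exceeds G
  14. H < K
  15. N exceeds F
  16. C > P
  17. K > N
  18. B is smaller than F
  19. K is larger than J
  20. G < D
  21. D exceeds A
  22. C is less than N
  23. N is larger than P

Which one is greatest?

K

Chaining downward from K: directly below it, H, P, J, N, E; then M, A, B, F, C, L, G, D.
That covers every other element, and nothing is given above K, so K is the greatest.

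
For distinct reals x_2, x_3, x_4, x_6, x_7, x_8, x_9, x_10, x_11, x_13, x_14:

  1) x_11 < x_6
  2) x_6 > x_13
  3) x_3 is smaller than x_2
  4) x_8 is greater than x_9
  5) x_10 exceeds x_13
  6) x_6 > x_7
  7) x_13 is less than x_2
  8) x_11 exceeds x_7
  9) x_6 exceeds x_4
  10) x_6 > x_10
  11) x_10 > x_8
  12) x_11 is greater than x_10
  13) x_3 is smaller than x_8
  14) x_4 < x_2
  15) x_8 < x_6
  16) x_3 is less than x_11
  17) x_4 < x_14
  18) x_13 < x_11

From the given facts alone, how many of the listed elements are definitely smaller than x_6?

8

From x_6 the given relations immediately reach x_13, x_4, x_8, x_7, x_10, x_11.
From those, x_9, x_3 — 8 in total.
Nothing else is reachable below x_6; 8 in all.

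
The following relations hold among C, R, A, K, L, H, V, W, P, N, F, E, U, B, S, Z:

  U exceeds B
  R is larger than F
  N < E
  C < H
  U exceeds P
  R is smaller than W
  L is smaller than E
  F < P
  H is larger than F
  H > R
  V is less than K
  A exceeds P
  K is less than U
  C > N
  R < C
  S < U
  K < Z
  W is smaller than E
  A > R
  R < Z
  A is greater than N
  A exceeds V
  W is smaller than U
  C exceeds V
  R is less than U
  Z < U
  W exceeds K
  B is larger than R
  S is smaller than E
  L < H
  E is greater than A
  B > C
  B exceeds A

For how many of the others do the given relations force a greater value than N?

6

From N the given relations immediately reach C, A, E.
From those, H, B — 5 in total.
From those, U — 6 in total.
Nothing else is reachable above N; 6 in all.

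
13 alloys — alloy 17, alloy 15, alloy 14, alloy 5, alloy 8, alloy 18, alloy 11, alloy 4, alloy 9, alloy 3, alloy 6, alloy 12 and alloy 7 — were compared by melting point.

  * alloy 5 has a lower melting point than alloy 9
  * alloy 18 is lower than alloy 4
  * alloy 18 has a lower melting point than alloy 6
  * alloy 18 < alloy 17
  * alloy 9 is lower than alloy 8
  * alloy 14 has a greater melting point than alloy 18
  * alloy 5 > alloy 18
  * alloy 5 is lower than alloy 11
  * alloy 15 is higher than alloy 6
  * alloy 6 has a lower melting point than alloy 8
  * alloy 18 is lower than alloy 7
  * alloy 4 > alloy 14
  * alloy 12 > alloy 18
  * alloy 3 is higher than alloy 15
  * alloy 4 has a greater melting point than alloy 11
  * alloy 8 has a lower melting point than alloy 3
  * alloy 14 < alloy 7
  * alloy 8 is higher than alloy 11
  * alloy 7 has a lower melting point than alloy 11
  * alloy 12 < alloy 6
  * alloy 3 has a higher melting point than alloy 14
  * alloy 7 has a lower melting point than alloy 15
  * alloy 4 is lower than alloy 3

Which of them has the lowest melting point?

alloy 5 is not least since alloy 18 < alloy 5; alloy 14 is not least since alloy 18 < alloy 14; alloy 17 is not least since alloy 18 < alloy 17; alloy 12 is not least since alloy 18 < alloy 12; alloy 6 is not least since alloy 18 < alloy 6; alloy 7 is not least since alloy 18 < alloy 7; alloy 11 is not least since alloy 7 < alloy 11; alloy 15 is not least since alloy 7 < alloy 15; alloy 9 is not least since alloy 5 < alloy 9; alloy 4 is not least since alloy 11 < alloy 4; alloy 8 is not least since alloy 9 < alloy 8; alloy 3 is not least since alloy 15 < alloy 3.
Only alloy 18 has nothing below it, so alloy 18 is the lowest melting point.

alloy 18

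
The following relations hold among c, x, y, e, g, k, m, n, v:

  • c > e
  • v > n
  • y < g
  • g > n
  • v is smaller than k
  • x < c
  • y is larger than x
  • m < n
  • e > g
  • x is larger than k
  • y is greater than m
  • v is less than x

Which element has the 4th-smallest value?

The consecutive relations fix a unique order: m < n < v < k < x < y < g < e < c.
The 4th smallest is k.

k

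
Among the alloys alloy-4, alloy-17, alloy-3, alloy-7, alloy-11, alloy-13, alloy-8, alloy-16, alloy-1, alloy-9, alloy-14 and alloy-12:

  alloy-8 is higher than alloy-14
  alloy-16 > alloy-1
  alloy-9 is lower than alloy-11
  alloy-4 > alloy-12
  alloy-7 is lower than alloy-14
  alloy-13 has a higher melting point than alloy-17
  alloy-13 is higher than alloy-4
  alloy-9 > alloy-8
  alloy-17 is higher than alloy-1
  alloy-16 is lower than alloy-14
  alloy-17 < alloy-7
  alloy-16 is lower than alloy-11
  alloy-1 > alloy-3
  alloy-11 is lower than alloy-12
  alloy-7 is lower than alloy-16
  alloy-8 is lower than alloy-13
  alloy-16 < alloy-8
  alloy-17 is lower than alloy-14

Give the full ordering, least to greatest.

alloy-3 < alloy-1 < alloy-17 < alloy-7 < alloy-16 < alloy-14 < alloy-8 < alloy-9 < alloy-11 < alloy-12 < alloy-4 < alloy-13

The consecutive links are each given: alloy-3 < alloy-1; alloy-1 < alloy-17; alloy-17 < alloy-7; alloy-7 < alloy-16; alloy-16 < alloy-14; alloy-14 < alloy-8; alloy-8 < alloy-9; alloy-9 < alloy-11; alloy-11 < alloy-12; alloy-12 < alloy-4; alloy-4 < alloy-13.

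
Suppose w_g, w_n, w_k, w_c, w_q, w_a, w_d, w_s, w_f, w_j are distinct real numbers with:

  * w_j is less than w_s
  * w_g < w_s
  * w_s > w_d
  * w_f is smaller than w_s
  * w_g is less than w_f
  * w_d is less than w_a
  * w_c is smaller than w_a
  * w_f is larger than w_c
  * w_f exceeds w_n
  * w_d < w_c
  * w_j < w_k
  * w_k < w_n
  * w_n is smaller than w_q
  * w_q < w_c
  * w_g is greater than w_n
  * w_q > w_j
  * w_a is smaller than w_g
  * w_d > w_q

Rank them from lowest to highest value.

Each adjacent pair is fixed by a given relation: w_j < w_k; w_k < w_n; w_n < w_q; w_q < w_d; w_d < w_c; w_c < w_a; w_a < w_g; w_g < w_f; w_f < w_s. Chaining them end to end gives the full order.

w_j < w_k < w_n < w_q < w_d < w_c < w_a < w_g < w_f < w_s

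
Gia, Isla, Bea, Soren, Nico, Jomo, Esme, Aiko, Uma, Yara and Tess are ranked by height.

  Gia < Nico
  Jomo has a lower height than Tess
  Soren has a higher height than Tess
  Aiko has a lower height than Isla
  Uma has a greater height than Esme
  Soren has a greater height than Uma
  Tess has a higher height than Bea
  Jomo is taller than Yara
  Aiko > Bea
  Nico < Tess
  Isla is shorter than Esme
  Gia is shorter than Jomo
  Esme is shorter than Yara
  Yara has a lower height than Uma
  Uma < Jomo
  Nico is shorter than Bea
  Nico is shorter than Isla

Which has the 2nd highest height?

Tess

The consecutive relations fix a unique order: Gia < Nico < Bea < Aiko < Isla < Esme < Yara < Uma < Jomo < Tess < Soren.
The 2nd largest is Tess.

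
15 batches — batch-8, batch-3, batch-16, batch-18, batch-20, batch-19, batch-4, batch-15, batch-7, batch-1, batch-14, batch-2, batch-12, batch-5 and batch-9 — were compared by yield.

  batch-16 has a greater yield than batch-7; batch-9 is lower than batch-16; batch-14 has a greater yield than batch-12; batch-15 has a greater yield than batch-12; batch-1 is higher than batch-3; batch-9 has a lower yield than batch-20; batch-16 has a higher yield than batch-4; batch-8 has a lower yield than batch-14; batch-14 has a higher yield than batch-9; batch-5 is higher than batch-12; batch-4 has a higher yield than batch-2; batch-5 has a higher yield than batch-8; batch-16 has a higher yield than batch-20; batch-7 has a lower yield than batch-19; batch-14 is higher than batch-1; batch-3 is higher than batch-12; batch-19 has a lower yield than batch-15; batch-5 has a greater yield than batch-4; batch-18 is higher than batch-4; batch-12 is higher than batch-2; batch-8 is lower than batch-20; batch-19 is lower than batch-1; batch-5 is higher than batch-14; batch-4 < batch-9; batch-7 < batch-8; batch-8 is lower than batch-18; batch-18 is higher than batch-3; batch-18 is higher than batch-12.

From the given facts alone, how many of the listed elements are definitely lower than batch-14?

9

From batch-14 the given relations immediately reach batch-8, batch-12, batch-9, batch-1.
From those, batch-2, batch-7, batch-4, batch-3, batch-19 — 9 in total.
No other element is forced below batch-14 by the given relations, so the count is 9.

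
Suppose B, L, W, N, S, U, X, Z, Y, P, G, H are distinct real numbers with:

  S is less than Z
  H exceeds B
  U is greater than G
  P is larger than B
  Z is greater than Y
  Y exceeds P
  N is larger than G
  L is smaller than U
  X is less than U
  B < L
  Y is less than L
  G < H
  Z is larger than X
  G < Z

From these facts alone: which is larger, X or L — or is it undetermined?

undetermined

Following every chain through X: above X we get Z, U.
L is not reached, and no chain runs the other way from L to X.
So the given relations leave the order of X and L undetermined.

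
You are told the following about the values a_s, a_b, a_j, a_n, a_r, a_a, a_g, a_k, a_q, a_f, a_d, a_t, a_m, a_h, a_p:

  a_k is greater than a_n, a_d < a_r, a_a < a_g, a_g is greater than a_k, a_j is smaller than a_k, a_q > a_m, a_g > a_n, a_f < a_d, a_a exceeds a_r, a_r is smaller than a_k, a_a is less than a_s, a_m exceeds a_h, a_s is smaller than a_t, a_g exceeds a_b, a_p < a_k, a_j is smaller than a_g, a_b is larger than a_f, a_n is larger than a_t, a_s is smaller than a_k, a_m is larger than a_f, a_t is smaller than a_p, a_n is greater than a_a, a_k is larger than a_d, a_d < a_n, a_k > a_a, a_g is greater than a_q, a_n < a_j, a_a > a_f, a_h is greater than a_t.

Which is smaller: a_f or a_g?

a_f

a_f < a_d < a_r < a_a < a_s < a_t < a_h < a_m < a_q < a_g, by transitivity through a_d, a_r, a_a, a_s, a_t, a_h, a_m, a_q.
So a_f < a_g; a_f is the smaller of the two.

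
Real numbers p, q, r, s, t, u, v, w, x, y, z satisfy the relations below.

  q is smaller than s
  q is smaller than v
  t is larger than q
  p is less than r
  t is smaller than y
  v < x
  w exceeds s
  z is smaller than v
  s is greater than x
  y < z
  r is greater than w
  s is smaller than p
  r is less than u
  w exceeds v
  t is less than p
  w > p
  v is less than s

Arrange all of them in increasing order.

Each adjacent pair is fixed by a given relation: q < t; t < y; y < z; z < v; v < x; x < s; s < p; p < w; w < r; r < u. Chaining them end to end gives the full order.

q < t < y < z < v < x < s < p < w < r < u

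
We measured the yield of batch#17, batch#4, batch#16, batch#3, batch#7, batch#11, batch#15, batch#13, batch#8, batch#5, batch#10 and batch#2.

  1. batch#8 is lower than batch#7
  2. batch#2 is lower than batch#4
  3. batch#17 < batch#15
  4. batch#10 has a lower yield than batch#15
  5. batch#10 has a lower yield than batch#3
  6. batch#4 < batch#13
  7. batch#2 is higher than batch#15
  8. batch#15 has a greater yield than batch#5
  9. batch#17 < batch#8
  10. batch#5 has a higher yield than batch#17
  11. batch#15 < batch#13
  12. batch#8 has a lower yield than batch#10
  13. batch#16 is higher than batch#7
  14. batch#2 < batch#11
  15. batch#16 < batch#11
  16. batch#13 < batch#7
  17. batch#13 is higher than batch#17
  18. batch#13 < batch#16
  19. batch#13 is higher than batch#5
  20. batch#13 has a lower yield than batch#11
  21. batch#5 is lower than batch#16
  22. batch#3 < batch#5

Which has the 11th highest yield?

batch#8

Chaining the given pairs: batch#17 < batch#8 < batch#10 < batch#3 < batch#5 < batch#15 < batch#2 < batch#4 < batch#13 < batch#7 < batch#16 < batch#11.
The 11th largest is batch#8.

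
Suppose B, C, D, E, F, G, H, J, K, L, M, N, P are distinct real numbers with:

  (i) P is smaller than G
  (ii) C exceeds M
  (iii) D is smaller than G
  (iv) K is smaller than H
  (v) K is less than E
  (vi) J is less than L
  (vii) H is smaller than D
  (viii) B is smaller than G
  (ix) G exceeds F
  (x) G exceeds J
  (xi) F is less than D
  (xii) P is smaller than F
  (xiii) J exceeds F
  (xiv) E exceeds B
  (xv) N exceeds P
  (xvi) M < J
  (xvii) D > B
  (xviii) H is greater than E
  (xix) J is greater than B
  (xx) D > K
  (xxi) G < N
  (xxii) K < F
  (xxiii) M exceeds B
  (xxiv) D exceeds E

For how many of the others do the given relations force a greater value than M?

5

Directly above M: J, C.
One step further: L, G (4 so far).
One step further: N (5 so far).
Nothing else is reachable above M; 5 in all.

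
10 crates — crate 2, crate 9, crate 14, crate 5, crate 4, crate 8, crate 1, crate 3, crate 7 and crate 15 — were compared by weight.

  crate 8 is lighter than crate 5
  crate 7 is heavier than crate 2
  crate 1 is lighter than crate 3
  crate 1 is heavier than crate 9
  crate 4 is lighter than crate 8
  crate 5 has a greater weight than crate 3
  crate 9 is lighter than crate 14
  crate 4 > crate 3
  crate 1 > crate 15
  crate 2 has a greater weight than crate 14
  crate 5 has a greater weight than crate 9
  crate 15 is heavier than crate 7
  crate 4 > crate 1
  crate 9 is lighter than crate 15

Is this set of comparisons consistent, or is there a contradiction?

The single ordering crate 9 < crate 14 < crate 2 < crate 7 < crate 15 < crate 1 < crate 3 < crate 4 < crate 8 < crate 5 satisfies every listed relation, so no contradiction arises.

consistent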